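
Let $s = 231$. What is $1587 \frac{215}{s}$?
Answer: $\frac{113735}{77} \approx 1477.1$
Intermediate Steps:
$1587 \frac{215}{s} = 1587 \cdot \frac{215}{231} = \frac{113735}{77}$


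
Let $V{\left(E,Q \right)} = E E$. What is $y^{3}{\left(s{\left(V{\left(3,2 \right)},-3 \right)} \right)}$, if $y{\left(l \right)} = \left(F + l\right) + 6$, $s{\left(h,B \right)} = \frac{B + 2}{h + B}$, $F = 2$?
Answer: $\frac{103823}{216} \approx 480.66$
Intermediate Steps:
$V{\left(E,Q \right)} = E^{2}$
$s{\left(h,B \right)} = \frac{2 + B}{B + h}$
$y{\left(l \right)} = 8 + l$ ($y{\left(l \right)} = \left(2 + l\right) + 6 = 8 + l$)
$y^{3}{\left(s{\left(V{\left(3,2 \right)},-3 \right)} \right)} = \left(8 + \frac{2 - 3}{-3 + 3^{2}}\right)^{3} = \left(8 + \frac{1}{-3 + 9} \left(-1\right)\right)^{3} = \left(8 + \frac{1}{6} \left(-1\right)\right)^{3} = \left(8 - \frac{1}{6}\right)^{3} = \left(\frac{47}{6}\right)^{3} = \frac{103823}{216}$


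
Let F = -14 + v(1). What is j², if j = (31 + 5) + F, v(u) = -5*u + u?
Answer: 324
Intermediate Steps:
v(u) = -4*u
F = -18 (F = -14 - 4*1 = -14 - 4 = -18)
j = 18 (j = (31 + 5) - 18 = 36 - 18 = 18)
j² = 18² = 324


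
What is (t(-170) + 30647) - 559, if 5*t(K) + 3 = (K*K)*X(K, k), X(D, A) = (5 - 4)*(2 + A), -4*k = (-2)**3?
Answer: 266037/5 ≈ 53207.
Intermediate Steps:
k = 2 (k = -1/4*(-2)**3 = -1/4*(-8) = 2)
X(D, A) = 2 + A (X(D, A) = 1*(2 + A) = 2 + A)
t(K) = -3/5 + 4*K**2/5 (t(K) = -3/5 + ((K*K)*(2 + 2))/5 = -3/5 + (K**2*4)/5 = -3/5 + (4*K**2)/5 = -3/5 + 4*K**2/5)
(t(-170) + 30647) - 559 = ((-3/5 + (4/5)*(-170)**2) + 30647) - 559 = ((-3/5 + (4/5)*28900) + 30647) - 559 = ((-3/5 + 23120) + 30647) - 559 = (115597/5 + 30647) - 559 = 268832/5 - 559 = 266037/5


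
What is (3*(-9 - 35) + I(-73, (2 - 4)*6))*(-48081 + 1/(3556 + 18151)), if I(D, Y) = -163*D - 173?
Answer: -12100591320004/21707 ≈ -5.5745e+8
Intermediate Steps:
I(D, Y) = -173 - 163*D
(3*(-9 - 35) + I(-73, (2 - 4)*6))*(-48081 + 1/(3556 + 18151)) = (3*(-9 - 35) + (-173 - 163*(-73)))*(-48081 + 1/(3556 + 18151)) = (3*(-44) + (-173 + 11899))*(-48081 + 1/21707) = (-132 + 11726)*(-48081 + 1/21707) = 11594*(-1043694266/21707) = -12100591320004/21707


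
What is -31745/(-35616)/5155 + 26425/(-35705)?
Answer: -27717195593/37459743648 ≈ -0.73992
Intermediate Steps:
-31745/(-35616)/5155 + 26425/(-35705) = -31745*(-1/35616)*(1/5155) + 26425*(-1/35705) = (4535/5088)*(1/5155) - 5285/7141 = 907/5245728 - 5285/7141 = -27717195593/37459743648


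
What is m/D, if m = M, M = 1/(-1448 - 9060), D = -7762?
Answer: 1/81563096 ≈ 1.2260e-8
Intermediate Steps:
M = -1/10508 (M = 1/(-10508) = -1/10508 ≈ -9.5166e-5)
m = -1/10508 ≈ -9.5166e-5
m/D = -1/10508/(-7762) = -1/10508*(-1/7762) = 1/81563096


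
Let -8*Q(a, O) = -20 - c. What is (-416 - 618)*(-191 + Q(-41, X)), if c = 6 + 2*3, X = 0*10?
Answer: 193358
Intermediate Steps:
X = 0
c = 12 (c = 6 + 6 = 12)
Q(a, O) = 4 (Q(a, O) = -(-20 - 1*12)/8 = -(-20 - 12)/8 = -⅛*(-32) = 4)
(-416 - 618)*(-191 + Q(-41, X)) = (-416 - 618)*(-191 + 4) = -1034*(-187) = 193358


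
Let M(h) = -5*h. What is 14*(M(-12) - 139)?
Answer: -1106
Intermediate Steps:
14*(M(-12) - 139) = 14*(-5*(-12) - 139) = 14*(60 - 139) = 14*(-79) = -1106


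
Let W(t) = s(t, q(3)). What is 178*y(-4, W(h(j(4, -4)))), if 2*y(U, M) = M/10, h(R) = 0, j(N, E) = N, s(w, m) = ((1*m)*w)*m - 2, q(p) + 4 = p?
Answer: -89/5 ≈ -17.800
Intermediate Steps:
q(p) = -4 + p
s(w, m) = -2 + w*m² (s(w, m) = (m*w)*m - 2 = w*m² - 2 = -2 + w*m²)
W(t) = -2 + t (W(t) = -2 + t*(-4 + 3)² = -2 + t*(-1)² = -2 + t*1 = -2 + t)
y(U, M) = M/20 (y(U, M) = (M/10)/2 = M/20)
178*y(-4, W(h(j(4, -4)))) = 178*((-2 + 0)/20) = 178*((1/20)*(-2)) = 178*(-⅒) = -89/5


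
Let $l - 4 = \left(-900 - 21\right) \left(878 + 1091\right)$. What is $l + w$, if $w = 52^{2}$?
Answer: $-1810741$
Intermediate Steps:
$l = -1813445$ ($l = 4 + \left(-900 - 21\right) \left(878 + 1091\right) = 4 - 1813449 = -1813445$)
$w = 2704$
$l + w = -1813445 + 2704 = -1810741$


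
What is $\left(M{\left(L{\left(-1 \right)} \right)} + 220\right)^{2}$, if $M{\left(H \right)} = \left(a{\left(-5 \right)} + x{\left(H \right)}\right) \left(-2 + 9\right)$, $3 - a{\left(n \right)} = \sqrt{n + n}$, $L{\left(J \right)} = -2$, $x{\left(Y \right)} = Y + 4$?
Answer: $64535 - 3570 i \sqrt{10} \approx 64535.0 - 11289.0 i$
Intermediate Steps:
$x{\left(Y \right)} = 4 + Y$
$a{\left(n \right)} = 3 - \sqrt{2} \sqrt{n}$ ($a{\left(n \right)} = 3 - \sqrt{n + n} = 3 - \sqrt{2 n} = 3 - \sqrt{2} \sqrt{n}$)
$M{\left(H \right)} = 49 + 7 H - 7 i \sqrt{10}$ ($M{\left(H \right)} = \left(\left(3 - \sqrt{2} \sqrt{-5}\right) + \left(4 + H\right)\right) \left(-2 + 9\right) = \left(\left(3 - \sqrt{2} i \sqrt{5}\right) + \left(4 + H\right)\right) 7 = \left(\left(3 - i \sqrt{10}\right) + \left(4 + H\right)\right) 7 = \left(7 + H - i \sqrt{10}\right) 7 = 49 + 7 H - 7 i \sqrt{10}$)
$\left(M{\left(L{\left(-1 \right)} \right)} + 220\right)^{2} = \left(\left(49 + 7 \left(-2\right) - 7 i \sqrt{10}\right) + 220\right)^{2} = \left(\left(49 - 14 - 7 i \sqrt{10}\right) + 220\right)^{2} = \left(\left(35 - 7 i \sqrt{10}\right) + 220\right)^{2} = \left(255 - 7 i \sqrt{10}\right)^{2}$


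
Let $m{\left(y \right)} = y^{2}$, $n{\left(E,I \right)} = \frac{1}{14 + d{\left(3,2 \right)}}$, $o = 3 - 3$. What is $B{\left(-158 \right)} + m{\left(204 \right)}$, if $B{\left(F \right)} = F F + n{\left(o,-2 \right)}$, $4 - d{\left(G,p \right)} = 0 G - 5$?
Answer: $\frac{1531341}{23} \approx 66580.0$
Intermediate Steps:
$d{\left(G,p \right)} = 9$ ($d{\left(G,p \right)} = 4 - \left(0 G - 5\right) = 4 - \left(0 - 5\right) = 4 - -5 = 4 + 5 = 9$)
$o = 0$
$n{\left(E,I \right)} = \frac{1}{23}$ ($n{\left(E,I \right)} = \frac{1}{14 + 9} = \frac{1}{23}$)
$B{\left(F \right)} = \frac{1}{23} + F^{2}$ ($B{\left(F \right)} = F F + \frac{1}{23} = F^{2} + \frac{1}{23} = \frac{1}{23} + F^{2}$)
$B{\left(-158 \right)} + m{\left(204 \right)} = \left(\frac{1}{23} + \left(-158\right)^{2}\right) + 204^{2} = \left(\frac{1}{23} + 24964\right) + 41616 = \frac{574173}{23} + 41616 = \frac{1531341}{23}$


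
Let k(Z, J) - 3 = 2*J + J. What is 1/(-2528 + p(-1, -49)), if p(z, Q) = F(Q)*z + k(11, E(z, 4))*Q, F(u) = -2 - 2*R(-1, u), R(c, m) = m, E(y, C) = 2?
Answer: -1/3065 ≈ -0.00032626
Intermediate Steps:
k(Z, J) = 3 + 3*J (k(Z, J) = 3 + (2*J + J) = 3 + 3*J)
F(u) = -2 - 2*u
p(z, Q) = 9*Q + z*(-2 - 2*Q) (p(z, Q) = (-2 - 2*Q)*z + (3 + 3*2)*Q = z*(-2 - 2*Q) + (3 + 6)*Q = z*(-2 - 2*Q) + 9*Q = 9*Q + z*(-2 - 2*Q))
1/(-2528 + p(-1, -49)) = 1/(-2528 + (9*(-49) - 2*(-1)*(1 - 49))) = 1/(-2528 + (-441 - 2*(-1)*(-48))) = 1/(-2528 + (-441 - 96)) = 1/(-2528 - 537) = 1/(-3065) = -1/3065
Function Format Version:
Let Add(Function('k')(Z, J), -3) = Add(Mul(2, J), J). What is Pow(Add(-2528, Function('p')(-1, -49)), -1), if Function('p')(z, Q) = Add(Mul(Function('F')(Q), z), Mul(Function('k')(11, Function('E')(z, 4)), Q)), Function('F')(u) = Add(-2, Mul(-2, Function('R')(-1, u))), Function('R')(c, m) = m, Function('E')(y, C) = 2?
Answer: Rational(-1, 3065) ≈ -0.00032626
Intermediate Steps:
Function('k')(Z, J) = Add(3, Mul(3, J)) (Function('k')(Z, J) = Add(3, Add(Mul(2, J), J)) = Add(3, Mul(3, J)))
Function('F')(u) = Add(-2, Mul(-2, u))
Function('p')(z, Q) = Add(Mul(9, Q), Mul(z, Add(-2, Mul(-2, Q)))) (Function('p')(z, Q) = Add(Mul(Add(-2, Mul(-2, Q)), z), Mul(Add(3, Mul(3, 2)), Q)) = Add(Mul(z, Add(-2, Mul(-2, Q))), Mul(Add(3, 6), Q)) = Add(Mul(z, Add(-2, Mul(-2, Q))), Mul(9, Q)) = Add(Mul(9, Q), Mul(z, Add(-2, Mul(-2, Q)))))
Pow(Add(-2528, Function('p')(-1, -49)), -1) = Pow(Add(-2528, Add(Mul(9, -49), Mul(-2, -1, Add(1, -49)))), -1) = Pow(Add(-2528, Add(-441, Mul(-2, -1, -48))), -1) = Pow(Add(-2528, Add(-441, -96)), -1) = Pow(Add(-2528, -537), -1) = Pow(-3065, -1) = Rational(-1, 3065)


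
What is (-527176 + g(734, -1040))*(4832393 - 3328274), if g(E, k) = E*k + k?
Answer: -1942684001544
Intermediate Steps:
g(E, k) = k + E*k
(-527176 + g(734, -1040))*(4832393 - 3328274) = (-527176 - 1040*(1 + 734))*(4832393 - 3328274) = (-527176 - 1040*735)*1504119 = (-527176 - 764400)*1504119 = -1291576*1504119 = -1942684001544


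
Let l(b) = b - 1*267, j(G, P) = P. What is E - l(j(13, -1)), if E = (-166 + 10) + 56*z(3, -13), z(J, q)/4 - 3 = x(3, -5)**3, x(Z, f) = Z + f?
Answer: -1008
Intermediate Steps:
z(J, q) = -20 (z(J, q) = 12 + 4*(3 - 5)**3 = 12 + 4*(-2)**3 = 12 + 4*(-8) = 12 - 32 = -20)
l(b) = -267 + b (l(b) = b - 267 = -267 + b)
E = -1276 (E = (-166 + 10) + 56*(-20) = -156 - 1120 = -1276)
E - l(j(13, -1)) = -1276 - (-267 - 1) = -1276 - 1*(-268) = -1276 + 268 = -1008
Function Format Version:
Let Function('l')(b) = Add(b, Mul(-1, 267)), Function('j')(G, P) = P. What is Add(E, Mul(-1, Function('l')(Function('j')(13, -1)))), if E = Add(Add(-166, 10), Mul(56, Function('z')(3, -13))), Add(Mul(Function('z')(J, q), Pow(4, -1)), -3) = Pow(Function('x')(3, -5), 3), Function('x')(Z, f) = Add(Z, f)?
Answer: -1008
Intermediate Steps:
Function('z')(J, q) = -20 (Function('z')(J, q) = Add(12, Mul(4, Pow(Add(3, -5), 3))) = Add(12, Mul(4, Pow(-2, 3))) = Add(12, Mul(4, -8)) = Add(12, -32) = -20)
Function('l')(b) = Add(-267, b) (Function('l')(b) = Add(b, -267) = Add(-267, b))
E = -1276 (E = Add(Add(-166, 10), Mul(56, -20)) = Add(-156, -1120) = -1276)
Add(E, Mul(-1, Function('l')(Function('j')(13, -1)))) = Add(-1276, Mul(-1, Add(-267, -1))) = Add(-1276, Mul(-1, -268)) = Add(-1276, 268) = -1008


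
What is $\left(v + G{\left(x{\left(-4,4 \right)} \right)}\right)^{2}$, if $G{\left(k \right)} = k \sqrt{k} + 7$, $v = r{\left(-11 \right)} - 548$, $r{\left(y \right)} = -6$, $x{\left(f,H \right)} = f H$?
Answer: $295113 + 70016 i \approx 2.9511 \cdot 10^{5} + 70016.0 i$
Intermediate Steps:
$x{\left(f,H \right)} = H f$
$v = -554$ ($v = -6 - 548 = -554$)
$G{\left(k \right)} = 7 + k^{\frac{3}{2}}$ ($G{\left(k \right)} = k^{\frac{3}{2}} + 7 = 7 + k^{\frac{3}{2}}$)
$\left(v + G{\left(x{\left(-4,4 \right)} \right)}\right)^{2} = \left(-554 + \left(7 + \left(4 \left(-4\right)\right)^{\frac{3}{2}}\right)\right)^{2} = \left(-554 + \left(7 + \left(-16\right)^{\frac{3}{2}}\right)\right)^{2} = \left(-554 + \left(7 - 64 i\right)\right)^{2} = \left(-547 - 64 i\right)^{2}$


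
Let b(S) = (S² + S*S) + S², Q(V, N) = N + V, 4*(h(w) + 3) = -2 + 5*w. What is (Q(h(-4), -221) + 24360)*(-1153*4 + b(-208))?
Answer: 3020655990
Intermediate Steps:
h(w) = -7/2 + 5*w/4 (h(w) = -3 + (-2 + 5*w)/4 = -3 + (-½ + 5*w/4) = -7/2 + 5*w/4)
b(S) = 3*S² (b(S) = (S² + S²) + S² = 2*S² + S² = 3*S²)
(Q(h(-4), -221) + 24360)*(-1153*4 + b(-208)) = ((-221 + (-7/2 + (5/4)*(-4))) + 24360)*(-1153*4 + 3*(-208)²) = ((-221 + (-7/2 - 5)) + 24360)*(-4612 + 3*43264) = ((-221 - 17/2) + 24360)*(-4612 + 129792) = (-459/2 + 24360)*125180 = (48261/2)*125180 = 3020655990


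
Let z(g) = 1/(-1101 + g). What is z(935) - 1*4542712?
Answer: -754090193/166 ≈ -4.5427e+6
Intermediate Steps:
z(935) - 1*4542712 = 1/(-1101 + 935) - 1*4542712 = 1/(-166) - 4542712 = -1/166 - 4542712 = -754090193/166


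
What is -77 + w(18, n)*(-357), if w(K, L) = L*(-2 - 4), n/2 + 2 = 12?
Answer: 42763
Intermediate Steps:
n = 20 (n = -4 + 2*12 = -4 + 24 = 20)
w(K, L) = -6*L (w(K, L) = L*(-6) = -6*L)
-77 + w(18, n)*(-357) = -77 - 6*20*(-357) = -77 - 120*(-357) = -77 + 42840 = 42763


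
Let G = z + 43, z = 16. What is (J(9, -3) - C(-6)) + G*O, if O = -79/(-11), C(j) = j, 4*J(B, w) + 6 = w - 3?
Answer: 4694/11 ≈ 426.73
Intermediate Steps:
J(B, w) = -9/4 + w/4 (J(B, w) = -3/2 + (w - 3)/4 = -3/2 + (-3 + w)/4 = -3/2 + (-3/4 + w/4) = -9/4 + w/4)
O = 79/11 (O = -79*(-1/11) = 79/11 ≈ 7.1818)
G = 59 (G = 16 + 43 = 59)
(J(9, -3) - C(-6)) + G*O = ((-9/4 + (1/4)*(-3)) - 1*(-6)) + 59*(79/11) = ((-9/4 - 3/4) + 6) + 4661/11 = (-3 + 6) + 4661/11 = 3 + 4661/11 = 4694/11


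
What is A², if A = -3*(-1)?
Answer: 9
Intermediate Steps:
A = 3
A² = 3² = 9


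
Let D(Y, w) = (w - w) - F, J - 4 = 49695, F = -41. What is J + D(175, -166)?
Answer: 49740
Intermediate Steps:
J = 49699 (J = 4 + 49695 = 49699)
D(Y, w) = 41 (D(Y, w) = (w - w) - 1*(-41) = 0 + 41 = 41)
J + D(175, -166) = 49699 + 41 = 49740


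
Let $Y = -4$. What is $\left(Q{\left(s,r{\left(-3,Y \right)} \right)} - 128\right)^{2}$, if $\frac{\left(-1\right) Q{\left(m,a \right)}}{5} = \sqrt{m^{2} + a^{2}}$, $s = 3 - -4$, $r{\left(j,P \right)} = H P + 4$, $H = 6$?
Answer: $27609 + 1280 \sqrt{449} \approx 54732.0$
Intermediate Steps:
$r{\left(j,P \right)} = 4 + 6 P$ ($r{\left(j,P \right)} = 6 P + 4 = 4 + 6 P$)
$s = 7$ ($s = 3 + 4 = 7$)
$Q{\left(m,a \right)} = - 5 \sqrt{a^{2} + m^{2}}$ ($Q{\left(m,a \right)} = - 5 \sqrt{m^{2} + a^{2}} = - 5 \sqrt{a^{2} + m^{2}}$)
$\left(Q{\left(s,r{\left(-3,Y \right)} \right)} - 128\right)^{2} = \left(- 5 \sqrt{\left(4 + 6 \left(-4\right)\right)^{2} + 7^{2}} - 128\right)^{2} = \left(- 5 \sqrt{\left(4 - 24\right)^{2} + 49} - 128\right)^{2} = \left(- 5 \sqrt{\left(-20\right)^{2} + 49} - 128\right)^{2} = \left(- 5 \sqrt{400 + 49} - 128\right)^{2} = \left(- 5 \sqrt{449} - 128\right)^{2} = \left(-128 - 5 \sqrt{449}\right)^{2}$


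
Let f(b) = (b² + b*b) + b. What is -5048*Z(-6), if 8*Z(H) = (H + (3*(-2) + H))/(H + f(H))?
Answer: 1893/10 ≈ 189.30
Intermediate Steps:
f(b) = b + 2*b² (f(b) = (b² + b²) + b = 2*b² + b = b + 2*b²)
Z(H) = (-6 + 2*H)/(8*(H + H*(1 + 2*H))) (Z(H) = ((H + (3*(-2) + H))/(H + H*(1 + 2*H)))/8 = ((H + (-6 + H))/(H + H*(1 + 2*H)))/8 = ((-6 + 2*H)/(H + H*(1 + 2*H)))/8 = (-6 + 2*H)/(8*(H + H*(1 + 2*H))))
-5048*Z(-6) = -631*(-3 - 6)/((-6)*(1 - 6)) = -631*(-1)*(-9)/(6*(-5)) = -631*(-1)*(-1)*(-9)/(6*5) = -5048*(-3/80) = 1893/10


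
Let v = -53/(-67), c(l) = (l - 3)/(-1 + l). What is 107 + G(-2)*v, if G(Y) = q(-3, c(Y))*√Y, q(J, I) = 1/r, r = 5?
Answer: 107 + 53*I*√2/335 ≈ 107.0 + 0.22374*I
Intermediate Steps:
c(l) = (-3 + l)/(-1 + l)
q(J, I) = ⅕ (q(J, I) = 1/5 = ⅕)
v = 53/67 (v = -53*(-1/67) = 53/67 ≈ 0.79105)
G(Y) = √Y/5
107 + G(-2)*v = 107 + (√(-2)/5)*(53/67) = 107 + ((I*√2)/5)*(53/67) = 107 + (I*√2/5)*(53/67) = 107 + 53*I*√2/335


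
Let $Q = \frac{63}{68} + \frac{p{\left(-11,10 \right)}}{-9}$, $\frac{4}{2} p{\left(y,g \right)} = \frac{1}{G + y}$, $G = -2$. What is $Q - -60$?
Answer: $\frac{484765}{7956} \approx 60.931$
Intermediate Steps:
$p{\left(y,g \right)} = \frac{1}{2 \left(-2 + y\right)}$
$Q = \frac{7405}{7956}$ ($Q = \frac{63}{68} + \frac{\frac{1}{2} \frac{1}{-2 - 11}}{-9} = 63 \cdot \frac{1}{68} + \frac{1}{2 \left(-13\right)} \left(- \frac{1}{9}\right) = \frac{63}{68} + \frac{1}{2} \left(- \frac{1}{13}\right) \left(- \frac{1}{9}\right) = \frac{63}{68} - - \frac{1}{234} = \frac{63}{68} + \frac{1}{234} = \frac{7405}{7956} \approx 0.93074$)
$Q - -60 = \frac{7405}{7956} - -60 = \frac{7405}{7956} + 60 = \frac{484765}{7956}$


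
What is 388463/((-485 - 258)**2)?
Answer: 388463/552049 ≈ 0.70368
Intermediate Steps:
388463/((-485 - 258)**2) = 388463/((-743)**2) = 388463/552049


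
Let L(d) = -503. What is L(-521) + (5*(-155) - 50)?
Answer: -1328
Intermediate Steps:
L(-521) + (5*(-155) - 50) = -503 + (5*(-155) - 50) = -503 + (-775 - 50) = -503 - 825 = -1328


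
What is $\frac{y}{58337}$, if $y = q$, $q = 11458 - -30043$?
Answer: $\frac{41501}{58337} \approx 0.7114$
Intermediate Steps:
$q = 41501$ ($q = 11458 + 30043 = 41501$)
$y = 41501$
$\frac{y}{58337} = \frac{41501}{58337}$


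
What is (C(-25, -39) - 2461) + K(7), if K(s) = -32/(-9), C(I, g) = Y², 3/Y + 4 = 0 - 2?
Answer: -88459/36 ≈ -2457.2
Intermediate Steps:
Y = -½ (Y = 3/(-4 + (0 - 2)) = 3/(-4 - 2) = 3/(-6) = 3*(-⅙) = -½ ≈ -0.50000)
C(I, g) = ¼ (C(I, g) = (-½)² = ¼)
K(s) = 32/9 (K(s) = -32*(-⅑) = 32/9)
(C(-25, -39) - 2461) + K(7) = (¼ - 2461) + 32/9 = -9843/4 + 32/9 = -88459/36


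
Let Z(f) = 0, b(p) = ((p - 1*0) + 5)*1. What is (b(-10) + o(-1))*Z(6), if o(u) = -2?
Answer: 0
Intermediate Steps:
b(p) = 5 + p (b(p) = ((p + 0) + 5)*1 = (p + 5)*1 = (5 + p)*1 = 5 + p)
(b(-10) + o(-1))*Z(6) = ((5 - 10) - 2)*0 = (-5 - 2)*0 = -7*0 = 0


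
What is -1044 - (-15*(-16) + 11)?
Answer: -1295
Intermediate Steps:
-1044 - (-15*(-16) + 11) = -1044 - (240 + 11) = -1044 - 1*251 = -1044 - 251 = -1295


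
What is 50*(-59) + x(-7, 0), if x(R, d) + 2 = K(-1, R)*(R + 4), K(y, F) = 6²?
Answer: -3060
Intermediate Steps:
K(y, F) = 36
x(R, d) = 142 + 36*R (x(R, d) = -2 + 36*(R + 4) = -2 + 36*(4 + R) = -2 + (144 + 36*R) = 142 + 36*R)
50*(-59) + x(-7, 0) = 50*(-59) + (142 + 36*(-7)) = -2950 + (142 - 252) = -2950 - 110 = -3060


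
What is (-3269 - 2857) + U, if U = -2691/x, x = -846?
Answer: -575545/94 ≈ -6122.8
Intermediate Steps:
U = 299/94 (U = -2691/(-846) = -2691*(-1/846) = 299/94 ≈ 3.1809)
(-3269 - 2857) + U = (-3269 - 2857) + 299/94 = -6126 + 299/94 = -575545/94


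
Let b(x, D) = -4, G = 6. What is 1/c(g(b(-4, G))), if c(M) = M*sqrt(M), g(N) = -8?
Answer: I*sqrt(2)/32 ≈ 0.044194*I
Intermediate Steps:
c(M) = M**(3/2)
1/c(g(b(-4, G))) = 1/((-8)**(3/2)) = 1/(-16*I*sqrt(2)) = I*sqrt(2)/32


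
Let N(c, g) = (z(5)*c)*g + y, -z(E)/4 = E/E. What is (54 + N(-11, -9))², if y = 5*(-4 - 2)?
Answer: 138384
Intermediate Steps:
y = -30 (y = 5*(-6) = -30)
z(E) = -4 (z(E) = -4*E/E = -4*1 = -4)
N(c, g) = -30 - 4*c*g (N(c, g) = (-4*c)*g - 30 = -4*c*g - 30 = -30 - 4*c*g)
(54 + N(-11, -9))² = (54 + (-30 - 4*(-11)*(-9)))² = (54 + (-30 - 396))² = (54 - 426)² = (-372)² = 138384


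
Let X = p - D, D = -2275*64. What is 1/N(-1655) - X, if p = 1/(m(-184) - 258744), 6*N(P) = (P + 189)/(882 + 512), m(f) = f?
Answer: -27635121850563/189794224 ≈ -1.4561e+5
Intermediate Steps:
N(P) = 63/2788 + P/8364 (N(P) = ((P + 189)/(882 + 512))/6 = ((189 + P)/1394)/6 = ((189 + P)*(1/1394))/6 = (189/1394 + P/1394)/6 = 63/2788 + P/8364)
D = -145600
p = -1/258928 (p = 1/(-184 - 258744) = 1/(-258928) = -1/258928 ≈ -3.8621e-6)
X = 37699916799/258928 (X = -1/258928 - 1*(-145600) = -1/258928 + 145600 = 37699916799/258928 ≈ 1.4560e+5)
1/N(-1655) - X = 1/(63/2788 + (1/8364)*(-1655)) - 1*37699916799/258928 = 1/(63/2788 - 1655/8364) - 37699916799/258928 = 1/(-733/4182) - 37699916799/258928 = -4182/733 - 37699916799/258928 = -27635121850563/189794224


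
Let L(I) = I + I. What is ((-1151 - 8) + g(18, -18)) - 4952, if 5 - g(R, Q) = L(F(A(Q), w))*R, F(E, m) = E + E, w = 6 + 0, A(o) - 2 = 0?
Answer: -6250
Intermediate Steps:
A(o) = 2 (A(o) = 2 + 0 = 2)
w = 6
F(E, m) = 2*E
L(I) = 2*I
g(R, Q) = 5 - 8*R (g(R, Q) = 5 - 2*(2*2)*R = 5 - 2*4*R = 5 - 8*R)
((-1151 - 8) + g(18, -18)) - 4952 = ((-1151 - 8) + (5 - 8*18)) - 4952 = (-1159 + (5 - 144)) - 4952 = (-1159 - 139) - 4952 = -1298 - 4952 = -6250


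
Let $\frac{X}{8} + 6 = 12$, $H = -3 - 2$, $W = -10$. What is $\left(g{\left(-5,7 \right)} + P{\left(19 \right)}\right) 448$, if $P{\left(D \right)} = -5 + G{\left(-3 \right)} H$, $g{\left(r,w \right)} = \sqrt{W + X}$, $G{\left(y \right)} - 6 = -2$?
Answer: $-11200 + 448 \sqrt{38} \approx -8438.3$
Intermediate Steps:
$G{\left(y \right)} = 4$ ($G{\left(y \right)} = 6 - 2 = 4$)
$H = -5$ ($H = -3 - 2 = -5$)
$X = 48$ ($X = -48 + 8 \cdot 12 = -48 + 96 = 48$)
$g{\left(r,w \right)} = \sqrt{38}$ ($g{\left(r,w \right)} = \sqrt{-10 + 48} = \sqrt{38}$)
$P{\left(D \right)} = -25$ ($P{\left(D \right)} = -5 + 4 \left(-5\right) = -5 - 20 = -25$)
$\left(g{\left(-5,7 \right)} + P{\left(19 \right)}\right) 448 = \left(\sqrt{38} - 25\right) 448 = \left(-25 + \sqrt{38}\right) 448 = -11200 + 448 \sqrt{38}$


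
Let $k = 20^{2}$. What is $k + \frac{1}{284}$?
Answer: $\frac{113601}{284} \approx 400.0$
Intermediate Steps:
$k = 400$
$k + \frac{1}{284} = 400 + \frac{1}{284} = \frac{113601}{284}$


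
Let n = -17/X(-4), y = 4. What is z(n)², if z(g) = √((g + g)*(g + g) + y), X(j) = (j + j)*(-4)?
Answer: 1313/256 ≈ 5.1289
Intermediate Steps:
X(j) = -8*j (X(j) = (2*j)*(-4) = -8*j)
n = -17/32 (n = -17/((-8*(-4))) = -17/32 ≈ -0.53125)
z(g) = √(4 + 4*g²) (z(g) = √((g + g)*(g + g) + 4) = √((2*g)*(2*g) + 4) = √(4*g² + 4) = √(4 + 4*g²))
z(n)² = (2*√(1 + (-17/32)²))² = (2*√(1 + 289/1024))² = (2*√(1313/1024))² = (2*(√1313/32))² = (√1313/16)² = 1313/256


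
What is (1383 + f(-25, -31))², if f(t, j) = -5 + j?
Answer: 1814409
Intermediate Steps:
(1383 + f(-25, -31))² = (1383 + (-5 - 31))² = (1383 - 36)² = 1347² = 1814409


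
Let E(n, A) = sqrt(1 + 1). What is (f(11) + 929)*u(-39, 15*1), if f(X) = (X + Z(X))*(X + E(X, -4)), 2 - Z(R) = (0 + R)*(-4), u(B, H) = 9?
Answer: 14004 + 513*sqrt(2) ≈ 14729.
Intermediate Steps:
E(n, A) = sqrt(2)
Z(R) = 2 + 4*R (Z(R) = 2 - (0 + R)*(-4) = 2 - R*(-4) = 2 - (-4)*R = 2 + 4*R)
f(X) = (2 + 5*X)*(X + sqrt(2)) (f(X) = (X + (2 + 4*X))*(X + sqrt(2)) = (2 + 5*X)*(X + sqrt(2)))
(f(11) + 929)*u(-39, 15*1) = ((2*11 + 2*sqrt(2) + 5*11**2 + 5*11*sqrt(2)) + 929)*9 = ((22 + 2*sqrt(2) + 5*121 + 55*sqrt(2)) + 929)*9 = ((22 + 2*sqrt(2) + 605 + 55*sqrt(2)) + 929)*9 = ((627 + 57*sqrt(2)) + 929)*9 = (1556 + 57*sqrt(2))*9 = 14004 + 513*sqrt(2)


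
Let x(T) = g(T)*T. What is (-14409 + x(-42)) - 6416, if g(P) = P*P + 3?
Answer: -95039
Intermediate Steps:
g(P) = 3 + P**2 (g(P) = P**2 + 3 = 3 + P**2)
x(T) = T*(3 + T**2) (x(T) = (3 + T**2)*T = T*(3 + T**2))
(-14409 + x(-42)) - 6416 = (-14409 - 42*(3 + (-42)**2)) - 6416 = (-14409 - 42*(3 + 1764)) - 6416 = (-14409 - 42*1767) - 6416 = (-14409 - 74214) - 6416 = -88623 - 6416 = -95039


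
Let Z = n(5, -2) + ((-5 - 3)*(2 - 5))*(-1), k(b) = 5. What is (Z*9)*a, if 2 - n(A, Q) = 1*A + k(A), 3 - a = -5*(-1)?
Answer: 576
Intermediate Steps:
a = -2 (a = 3 - (-5)*(-1) = 3 - 1*5 = 3 - 5 = -2)
n(A, Q) = -3 - A (n(A, Q) = 2 - (1*A + 5) = 2 - (A + 5) = 2 - (5 + A) = 2 + (-5 - A) = -3 - A)
Z = -32 (Z = (-3 - 1*5) + ((-5 - 3)*(2 - 5))*(-1) = (-3 - 5) - 8*(-3)*(-1) = -8 + 24*(-1) = -8 - 24 = -32)
(Z*9)*a = -32*9*(-2) = -288*(-2) = 576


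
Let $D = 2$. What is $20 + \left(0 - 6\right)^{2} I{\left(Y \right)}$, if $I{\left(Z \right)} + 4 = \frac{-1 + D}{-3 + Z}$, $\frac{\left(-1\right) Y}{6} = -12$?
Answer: $- \frac{2840}{23} \approx -123.48$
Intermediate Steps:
$Y = 72$ ($Y = \left(-6\right) \left(-12\right) = 72$)
$I{\left(Z \right)} = -4 + \frac{1}{-3 + Z}$ ($I{\left(Z \right)} = -4 + \frac{-1 + 2}{-3 + Z} = -4 + 1 \frac{1}{-3 + Z} = -4 + \frac{1}{-3 + Z}$)
$20 + \left(0 - 6\right)^{2} I{\left(Y \right)} = 20 + \left(0 - 6\right)^{2} \frac{13 - 288}{-3 + 72} = 20 + \left(-6\right)^{2} \frac{13 - 288}{69} = 20 + 36 \cdot \frac{1}{69} \left(-275\right) = 20 + 36 \left(- \frac{275}{69}\right) = 20 - \frac{3300}{23} = - \frac{2840}{23}$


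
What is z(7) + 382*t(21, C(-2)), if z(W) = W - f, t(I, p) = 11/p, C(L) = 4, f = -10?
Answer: 2135/2 ≈ 1067.5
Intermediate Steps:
z(W) = 10 + W (z(W) = W - 1*(-10) = W + 10 = 10 + W)
z(7) + 382*t(21, C(-2)) = (10 + 7) + 382*(11/4) = 17 + 382*(11*(1/4)) = 17 + 382*(11/4) = 17 + 2101/2 = 2135/2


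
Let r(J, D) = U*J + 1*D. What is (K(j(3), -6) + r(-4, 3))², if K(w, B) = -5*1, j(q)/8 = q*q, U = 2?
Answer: 100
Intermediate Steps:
j(q) = 8*q² (j(q) = 8*(q*q) = 8*q²)
r(J, D) = D + 2*J (r(J, D) = 2*J + 1*D = 2*J + D = D + 2*J)
K(w, B) = -5
(K(j(3), -6) + r(-4, 3))² = (-5 + (3 + 2*(-4)))² = (-5 + (3 - 8))² = (-5 - 5)² = (-10)² = 100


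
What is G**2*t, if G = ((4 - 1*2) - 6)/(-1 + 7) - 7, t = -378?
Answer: -22218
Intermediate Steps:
G = -23/3 (G = ((4 - 2) - 6)/6 - 7 = (2 - 6)*(1/6) - 7 = -4*1/6 - 7 = -2/3 - 7 = -23/3 ≈ -7.6667)
G**2*t = (-23/3)**2*(-378) = (529/9)*(-378) = -22218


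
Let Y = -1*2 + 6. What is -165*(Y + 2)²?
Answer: -5940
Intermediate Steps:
Y = 4 (Y = -2 + 6 = 4)
-165*(Y + 2)² = -165*(4 + 2)² = -165*6² = -165*36 = -5940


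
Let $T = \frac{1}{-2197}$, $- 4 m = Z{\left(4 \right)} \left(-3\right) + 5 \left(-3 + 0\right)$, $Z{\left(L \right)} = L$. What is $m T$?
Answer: $- \frac{27}{8788} \approx -0.0030724$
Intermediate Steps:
$m = \frac{27}{4}$ ($m = - \frac{4 \left(-3\right) + 5 \left(-3 + 0\right)}{4} = - \frac{-12 + 5 \left(-3\right)}{4} = - \frac{-12 - 15}{4} = \left(- \frac{1}{4}\right) \left(-27\right) = \frac{27}{4} \approx 6.75$)
$T = - \frac{1}{2197} \approx -0.00045517$
$m T = \frac{27}{4} \left(- \frac{1}{2197}\right) = - \frac{27}{8788}$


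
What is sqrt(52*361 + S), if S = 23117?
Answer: sqrt(41889) ≈ 204.67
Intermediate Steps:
sqrt(52*361 + S) = sqrt(52*361 + 23117) = sqrt(18772 + 23117) = sqrt(41889)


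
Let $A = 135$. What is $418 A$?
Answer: $56430$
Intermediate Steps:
$418 A = 418 \cdot 135 = 56430$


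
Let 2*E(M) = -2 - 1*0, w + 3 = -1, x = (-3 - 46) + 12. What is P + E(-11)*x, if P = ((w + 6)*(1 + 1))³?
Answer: 101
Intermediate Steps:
x = -37 (x = -49 + 12 = -37)
w = -4 (w = -3 - 1 = -4)
E(M) = -1 (E(M) = (-2 - 1*0)/2 = (-2 + 0)/2 = (½)*(-2) = -1)
P = 64 (P = ((-4 + 6)*(1 + 1))³ = (2*2)³ = 4³ = 64)
P + E(-11)*x = 64 - 1*(-37) = 64 + 37 = 101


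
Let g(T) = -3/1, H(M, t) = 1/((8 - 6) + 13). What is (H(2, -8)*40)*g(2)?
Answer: -8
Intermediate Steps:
H(M, t) = 1/15 (H(M, t) = 1/(2 + 13) = 1/15)
g(T) = -3 (g(T) = -3*1 = -3)
(H(2, -8)*40)*g(2) = ((1/15)*40)*(-3) = (8/3)*(-3) = -8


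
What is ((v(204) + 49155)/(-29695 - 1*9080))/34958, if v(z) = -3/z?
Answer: -3342539/92173758600 ≈ -3.6263e-5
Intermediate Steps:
((v(204) + 49155)/(-29695 - 1*9080))/34958 = ((-3/204 + 49155)/(-29695 - 1*9080))/34958 = ((-3*1/204 + 49155)/(-29695 - 9080))*(1/34958) = ((-1/68 + 49155)/(-38775))*(1/34958) = ((3342539/68)*(-1/38775))*(1/34958) = -3342539/2636700*1/34958 = -3342539/92173758600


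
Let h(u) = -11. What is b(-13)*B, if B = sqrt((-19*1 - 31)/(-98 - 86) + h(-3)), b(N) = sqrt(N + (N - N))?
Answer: -sqrt(295113)/46 ≈ -11.810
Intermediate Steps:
b(N) = sqrt(N) (b(N) = sqrt(N + 0) = sqrt(N))
B = I*sqrt(22701)/46 (B = sqrt((-19*1 - 31)/(-98 - 86) - 11) = sqrt((-19 - 31)/(-184) - 11) = sqrt(-50*(-1/184) - 11) = sqrt(25/92 - 11) = sqrt(-987/92) = I*sqrt(22701)/46 ≈ 3.2754*I)
b(-13)*B = sqrt(-13)*(I*sqrt(22701)/46) = (I*sqrt(13))*(I*sqrt(22701)/46) = -sqrt(295113)/46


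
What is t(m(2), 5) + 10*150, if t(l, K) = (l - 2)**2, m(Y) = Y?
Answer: 1500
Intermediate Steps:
t(l, K) = (-2 + l)**2
t(m(2), 5) + 10*150 = (-2 + 2)**2 + 10*150 = 0**2 + 1500 = 0 + 1500 = 1500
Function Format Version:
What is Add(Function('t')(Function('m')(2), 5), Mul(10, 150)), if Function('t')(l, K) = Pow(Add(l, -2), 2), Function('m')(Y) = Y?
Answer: 1500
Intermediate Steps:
Function('t')(l, K) = Pow(Add(-2, l), 2)
Add(Function('t')(Function('m')(2), 5), Mul(10, 150)) = Add(Pow(Add(-2, 2), 2), Mul(10, 150)) = Add(Pow(0, 2), 1500) = Add(0, 1500) = 1500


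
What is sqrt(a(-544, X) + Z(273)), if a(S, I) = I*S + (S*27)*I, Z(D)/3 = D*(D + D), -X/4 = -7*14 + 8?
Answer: 3*I*sqrt(559594) ≈ 2244.2*I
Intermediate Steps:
X = 360 (X = -4*(-7*14 + 8) = -4*(-98 + 8) = -4*(-90) = 360)
Z(D) = 6*D**2 (Z(D) = 3*(D*(D + D)) = 3*(D*(2*D)) = 3*(2*D**2) = 6*D**2)
a(S, I) = 28*I*S (a(S, I) = I*S + (27*S)*I = I*S + 27*I*S = 28*I*S)
sqrt(a(-544, X) + Z(273)) = sqrt(28*360*(-544) + 6*273**2) = sqrt(-5483520 + 6*74529) = sqrt(-5483520 + 447174) = sqrt(-5036346) = 3*I*sqrt(559594)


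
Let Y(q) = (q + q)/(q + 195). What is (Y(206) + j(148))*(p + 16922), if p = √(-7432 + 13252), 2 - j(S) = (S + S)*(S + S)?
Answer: -594517275444/401 - 70265604*√1455/401 ≈ -1.4893e+9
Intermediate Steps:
j(S) = 2 - 4*S² (j(S) = 2 - (S + S)*(S + S) = 2 - 2*S*2*S = 2 - 4*S²)
p = 2*√1455 (p = √5820 = 2*√1455 ≈ 76.289)
Y(q) = 2*q/(195 + q) (Y(q) = (2*q)/(195 + q) = 2*q/(195 + q))
(Y(206) + j(148))*(p + 16922) = (2*206/(195 + 206) + (2 - 4*148²))*(2*√1455 + 16922) = (2*206/401 + (2 - 4*21904))*(16922 + 2*√1455) = (2*206*(1/401) + (2 - 87616))*(16922 + 2*√1455) = (412/401 - 87614)*(16922 + 2*√1455) = -35132802*(16922 + 2*√1455)/401 = -594517275444/401 - 70265604*√1455/401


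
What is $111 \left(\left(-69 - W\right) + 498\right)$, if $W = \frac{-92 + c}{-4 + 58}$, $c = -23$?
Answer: $\frac{861397}{18} \approx 47855.0$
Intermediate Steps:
$W = - \frac{115}{54}$ ($W = \frac{-92 - 23}{-4 + 58} = - \frac{115}{54} \approx -2.1296$)
$111 \left(\left(-69 - W\right) + 498\right) = 111 \left(\left(-69 - - \frac{115}{54}\right) + 498\right) = 111 \left(\left(-69 + \frac{115}{54}\right) + 498\right) = 111 \left(- \frac{3611}{54} + 498\right) = 111 \cdot \frac{23281}{54} = \frac{861397}{18}$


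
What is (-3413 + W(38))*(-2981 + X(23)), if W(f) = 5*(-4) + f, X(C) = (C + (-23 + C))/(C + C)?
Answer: 20237595/2 ≈ 1.0119e+7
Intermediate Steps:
X(C) = (-23 + 2*C)/(2*C) (X(C) = (-23 + 2*C)/((2*C)) = (-23 + 2*C)*(1/(2*C)) = (-23 + 2*C)/(2*C))
W(f) = -20 + f
(-3413 + W(38))*(-2981 + X(23)) = (-3413 + (-20 + 38))*(-2981 + (-23/2 + 23)/23) = (-3413 + 18)*(-2981 + (1/23)*(23/2)) = -3395*(-2981 + ½) = -3395*(-5961/2) = 20237595/2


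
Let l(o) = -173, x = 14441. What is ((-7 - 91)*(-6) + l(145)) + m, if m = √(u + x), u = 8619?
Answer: 415 + 2*√5765 ≈ 566.86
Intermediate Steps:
m = 2*√5765 (m = √(8619 + 14441) = √23060 = 2*√5765 ≈ 151.86)
((-7 - 91)*(-6) + l(145)) + m = ((-7 - 91)*(-6) - 173) + 2*√5765 = (-98*(-6) - 173) + 2*√5765 = (588 - 173) + 2*√5765 = 415 + 2*√5765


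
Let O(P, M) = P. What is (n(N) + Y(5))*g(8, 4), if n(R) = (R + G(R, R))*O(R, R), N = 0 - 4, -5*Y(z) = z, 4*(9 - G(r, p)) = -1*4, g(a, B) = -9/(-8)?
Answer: -225/8 ≈ -28.125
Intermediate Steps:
g(a, B) = 9/8 (g(a, B) = -9*(-⅛) = 9/8)
G(r, p) = 10 (G(r, p) = 9 - (-1)*4/4 = 9 - ¼*(-4) = 9 + 1 = 10)
Y(z) = -z/5
N = -4
n(R) = R*(10 + R) (n(R) = (R + 10)*R = (10 + R)*R = R*(10 + R))
(n(N) + Y(5))*g(8, 4) = (-4*(10 - 4) - ⅕*5)*(9/8) = (-4*6 - 1)*(9/8) = (-24 - 1)*(9/8) = -25*9/8 = -225/8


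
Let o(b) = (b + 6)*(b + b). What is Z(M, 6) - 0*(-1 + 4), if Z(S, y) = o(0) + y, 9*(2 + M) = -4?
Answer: 6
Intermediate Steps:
M = -22/9 (M = -2 + (1/9)*(-4) = -2 - 4/9 = -22/9 ≈ -2.4444)
o(b) = 2*b*(6 + b) (o(b) = (6 + b)*(2*b) = 2*b*(6 + b))
Z(S, y) = y (Z(S, y) = 2*0*(6 + 0) + y = 2*0*6 + y = 0 + y = y)
Z(M, 6) - 0*(-1 + 4) = 6 - 0*(-1 + 4) = 6 - 0*3 = 6 - 12*0 = 6 + 0 = 6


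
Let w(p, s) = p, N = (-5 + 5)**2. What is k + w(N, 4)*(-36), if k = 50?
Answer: 50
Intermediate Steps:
N = 0 (N = 0**2 = 0)
k + w(N, 4)*(-36) = 50 + 0*(-36) = 50 + 0 = 50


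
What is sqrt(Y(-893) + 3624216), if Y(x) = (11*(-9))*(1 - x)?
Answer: sqrt(3535710) ≈ 1880.3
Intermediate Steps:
Y(x) = -99 + 99*x (Y(x) = -99*(1 - x) = -99 + 99*x)
sqrt(Y(-893) + 3624216) = sqrt((-99 + 99*(-893)) + 3624216) = sqrt((-99 - 88407) + 3624216) = sqrt(-88506 + 3624216) = sqrt(3535710)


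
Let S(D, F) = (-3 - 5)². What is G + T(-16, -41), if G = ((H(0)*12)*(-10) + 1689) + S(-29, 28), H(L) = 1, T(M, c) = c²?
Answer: 3314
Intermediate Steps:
S(D, F) = 64 (S(D, F) = (-8)² = 64)
G = 1633 (G = ((1*12)*(-10) + 1689) + 64 = (12*(-10) + 1689) + 64 = (-120 + 1689) + 64 = 1569 + 64 = 1633)
G + T(-16, -41) = 1633 + (-41)² = 1633 + 1681 = 3314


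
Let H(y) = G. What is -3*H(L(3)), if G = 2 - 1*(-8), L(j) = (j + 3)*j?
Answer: -30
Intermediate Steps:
L(j) = j*(3 + j) (L(j) = (3 + j)*j = j*(3 + j))
G = 10 (G = 2 + 8 = 10)
H(y) = 10
-3*H(L(3)) = -3*10 = -30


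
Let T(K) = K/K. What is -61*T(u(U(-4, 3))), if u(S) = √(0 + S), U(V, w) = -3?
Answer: -61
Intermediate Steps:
u(S) = √S
T(K) = 1
-61*T(u(U(-4, 3))) = -61*1 = -61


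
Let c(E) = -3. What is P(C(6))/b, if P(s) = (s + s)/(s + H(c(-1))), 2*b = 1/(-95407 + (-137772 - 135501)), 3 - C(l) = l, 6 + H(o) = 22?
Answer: 340320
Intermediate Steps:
H(o) = 16 (H(o) = -6 + 22 = 16)
C(l) = 3 - l
b = -1/737360 (b = 1/(2*(-95407 + (-137772 - 135501))) = 1/(2*(-95407 - 273273)) = (½)/(-368680) = (½)*(-1/368680) = -1/737360 ≈ -1.3562e-6)
P(s) = 2*s/(16 + s) (P(s) = (s + s)/(s + 16) = (2*s)/(16 + s) = 2*s/(16 + s))
P(C(6))/b = (2*(3 - 1*6)/(16 + (3 - 1*6)))/(-1/737360) = (2*(3 - 6)/(16 + (3 - 6)))*(-737360) = (2*(-3)/(16 - 3))*(-737360) = (2*(-3)/13)*(-737360) = (2*(-3)*(1/13))*(-737360) = -6/13*(-737360) = 340320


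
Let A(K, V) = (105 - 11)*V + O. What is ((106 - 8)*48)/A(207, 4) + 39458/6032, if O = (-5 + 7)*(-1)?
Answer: 10782955/563992 ≈ 19.119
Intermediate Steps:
O = -2 (O = 2*(-1) = -2)
A(K, V) = -2 + 94*V (A(K, V) = (105 - 11)*V - 2 = 94*V - 2 = -2 + 94*V)
((106 - 8)*48)/A(207, 4) + 39458/6032 = ((106 - 8)*48)/(-2 + 94*4) + 39458/6032 = (98*48)/(-2 + 376) + 39458*(1/6032) = 4704/374 + 19729/3016 = 4704*(1/374) + 19729/3016 = 2352/187 + 19729/3016 = 10782955/563992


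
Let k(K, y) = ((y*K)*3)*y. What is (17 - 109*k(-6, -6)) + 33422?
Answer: 104071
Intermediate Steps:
k(K, y) = 3*K*y² (k(K, y) = ((K*y)*3)*y = (3*K*y)*y = 3*K*y²)
(17 - 109*k(-6, -6)) + 33422 = (17 - 327*(-6)*(-6)²) + 33422 = (17 - 327*(-6)*36) + 33422 = (17 - 109*(-648)) + 33422 = (17 + 70632) + 33422 = 70649 + 33422 = 104071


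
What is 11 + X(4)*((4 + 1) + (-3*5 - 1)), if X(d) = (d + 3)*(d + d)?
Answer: -605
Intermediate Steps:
X(d) = 2*d*(3 + d) (X(d) = (3 + d)*(2*d) = 2*d*(3 + d))
11 + X(4)*((4 + 1) + (-3*5 - 1)) = 11 + (2*4*(3 + 4))*((4 + 1) + (-3*5 - 1)) = 11 + (2*4*7)*(5 + (-15 - 1)) = 11 + 56*(5 - 16) = 11 + 56*(-11) = 11 - 616 = -605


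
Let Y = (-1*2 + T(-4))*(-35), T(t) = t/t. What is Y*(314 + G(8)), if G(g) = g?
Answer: 11270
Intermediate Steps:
T(t) = 1
Y = 35 (Y = (-1*2 + 1)*(-35) = (-2 + 1)*(-35) = -1*(-35) = 35)
Y*(314 + G(8)) = 35*(314 + 8) = 35*322 = 11270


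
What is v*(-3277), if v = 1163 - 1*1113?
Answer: -163850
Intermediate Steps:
v = 50 (v = 1163 - 1113 = 50)
v*(-3277) = 50*(-3277) = -163850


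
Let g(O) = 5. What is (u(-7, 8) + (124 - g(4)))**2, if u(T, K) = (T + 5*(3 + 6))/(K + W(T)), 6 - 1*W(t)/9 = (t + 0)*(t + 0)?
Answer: 2030673969/143641 ≈ 14137.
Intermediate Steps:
W(t) = 54 - 9*t**2 (W(t) = 54 - 9*(t + 0)*(t + 0) = 54 - 9*t*t = 54 - 9*t**2)
u(T, K) = (45 + T)/(54 + K - 9*T**2) (u(T, K) = (T + 5*(3 + 6))/(K + (54 - 9*T**2)) = (T + 5*9)/(54 + K - 9*T**2) = (T + 45)/(54 + K - 9*T**2) = (45 + T)/(54 + K - 9*T**2))
(u(-7, 8) + (124 - g(4)))**2 = ((45 - 7)/(54 + 8 - 9*(-7)**2) + (124 - 1*5))**2 = (38/(54 + 8 - 9*49) + (124 - 5))**2 = (38/(54 + 8 - 441) + 119)**2 = (38/(-379) + 119)**2 = (-1/379*38 + 119)**2 = (-38/379 + 119)**2 = (45063/379)**2 = 2030673969/143641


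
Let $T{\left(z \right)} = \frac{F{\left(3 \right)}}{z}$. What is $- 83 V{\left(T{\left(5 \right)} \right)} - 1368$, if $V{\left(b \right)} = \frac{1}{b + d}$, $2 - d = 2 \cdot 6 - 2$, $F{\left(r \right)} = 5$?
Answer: $- \frac{9493}{7} \approx -1356.1$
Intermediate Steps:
$T{\left(z \right)} = \frac{5}{z}$
$d = -8$ ($d = 2 - \left(2 \cdot 6 - 2\right) = 2 - \left(12 - 2\right) = 2 - 10 = -8$)
$V{\left(b \right)} = \frac{1}{-8 + b}$ ($V{\left(b \right)} = \frac{1}{b - 8} = \frac{1}{-8 + b}$)
$- 83 V{\left(T{\left(5 \right)} \right)} - 1368 = - \frac{83}{-8 + \frac{5}{5}} - 1368 = - \frac{83}{-8 + 5 \cdot \frac{1}{5}} - 1368 = - \frac{83}{-8 + 1} - 1368 = - \frac{83}{-7} - 1368 = \left(-83\right) \left(- \frac{1}{7}\right) - 1368 = \frac{83}{7} - 1368 = - \frac{9493}{7}$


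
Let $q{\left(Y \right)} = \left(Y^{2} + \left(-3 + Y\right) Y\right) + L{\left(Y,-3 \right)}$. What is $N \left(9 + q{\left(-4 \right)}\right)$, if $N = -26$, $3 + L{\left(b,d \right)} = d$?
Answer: $-1222$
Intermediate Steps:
$L{\left(b,d \right)} = -3 + d$
$q{\left(Y \right)} = -6 + Y^{2} + Y \left(-3 + Y\right)$ ($q{\left(Y \right)} = \left(Y^{2} + \left(-3 + Y\right) Y\right) - 6 = \left(Y^{2} + Y \left(-3 + Y\right)\right) - 6 = -6 + Y^{2} + Y \left(-3 + Y\right)$)
$N \left(9 + q{\left(-4 \right)}\right) = - 26 \left(9 - \left(-6 - 32\right)\right) = - 26 \left(9 + \left(-6 + 12 + 2 \cdot 16\right)\right) = - 26 \left(9 + \left(-6 + 12 + 32\right)\right) = - 26 \left(9 + 38\right) = \left(-26\right) 47 = -1222$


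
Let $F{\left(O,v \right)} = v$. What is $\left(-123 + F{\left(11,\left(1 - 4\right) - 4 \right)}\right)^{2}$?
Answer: $16900$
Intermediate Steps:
$\left(-123 + F{\left(11,\left(1 - 4\right) - 4 \right)}\right)^{2} = \left(-123 + \left(\left(1 - 4\right) - 4\right)\right)^{2} = \left(-123 - 7\right)^{2} = \left(-130\right)^{2} = 16900$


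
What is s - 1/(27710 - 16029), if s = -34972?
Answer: -408507933/11681 ≈ -34972.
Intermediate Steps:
s - 1/(27710 - 16029) = -34972 - 1/(27710 - 16029) = -34972 - 1/11681 = -408507933/11681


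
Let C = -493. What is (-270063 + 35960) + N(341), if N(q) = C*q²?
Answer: -57560636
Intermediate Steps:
N(q) = -493*q²
(-270063 + 35960) + N(341) = (-270063 + 35960) - 493*341² = -234103 - 493*116281 = -234103 - 57326533 = -57560636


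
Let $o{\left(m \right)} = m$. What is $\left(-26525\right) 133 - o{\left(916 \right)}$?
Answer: $-3528741$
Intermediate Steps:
$\left(-26525\right) 133 - o{\left(916 \right)} = \left(-26525\right) 133 - 916 = -3527825 - 916 = -3528741$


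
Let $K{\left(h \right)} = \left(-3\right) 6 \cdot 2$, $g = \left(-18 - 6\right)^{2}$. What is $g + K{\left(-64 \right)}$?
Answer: $540$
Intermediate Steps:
$g = 576$ ($g = \left(-24\right)^{2} = 576$)
$K{\left(h \right)} = -36$ ($K{\left(h \right)} = \left(-18\right) 2 = -36$)
$g + K{\left(-64 \right)} = 576 - 36 = 540$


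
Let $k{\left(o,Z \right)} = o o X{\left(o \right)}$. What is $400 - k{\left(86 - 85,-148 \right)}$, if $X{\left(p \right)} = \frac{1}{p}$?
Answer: $399$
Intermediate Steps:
$k{\left(o,Z \right)} = o$ ($k{\left(o,Z \right)} = \frac{o o}{o} = \frac{o^{2}}{o} = o$)
$400 - k{\left(86 - 85,-148 \right)} = 400 - \left(86 - 85\right) = 400 - 1 = 399$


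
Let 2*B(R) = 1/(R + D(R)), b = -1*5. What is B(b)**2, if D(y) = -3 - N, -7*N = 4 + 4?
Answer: 49/9216 ≈ 0.0053168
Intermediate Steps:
N = -8/7 (N = -(4 + 4)/7 = -1/7*8 = -8/7 ≈ -1.1429)
D(y) = -13/7 (D(y) = -3 - 1*(-8/7) = -3 + 8/7 = -13/7)
b = -5
B(R) = 1/(2*(-13/7 + R)) (B(R) = 1/(2*(R - 13/7)) = 1/(2*(-13/7 + R)))
B(b)**2 = (7/(2*(-13 + 7*(-5))))**2 = (7/(2*(-13 - 35)))**2 = ((7/2)/(-48))**2 = ((7/2)*(-1/48))**2 = (-7/96)**2 = 49/9216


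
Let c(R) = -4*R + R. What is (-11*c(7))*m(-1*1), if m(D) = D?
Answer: -231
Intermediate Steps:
c(R) = -3*R
(-11*c(7))*m(-1*1) = (-(-33)*7)*(-1*1) = -11*(-21)*(-1) = 231*(-1) = -231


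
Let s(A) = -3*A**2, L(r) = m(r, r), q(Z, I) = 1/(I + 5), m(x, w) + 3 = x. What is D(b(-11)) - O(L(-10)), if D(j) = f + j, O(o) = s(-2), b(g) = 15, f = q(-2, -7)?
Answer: 53/2 ≈ 26.500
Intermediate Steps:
m(x, w) = -3 + x
q(Z, I) = 1/(5 + I)
f = -1/2 (f = 1/(5 - 7) = 1/(-2) = -1/2 ≈ -0.50000)
L(r) = -3 + r
O(o) = -12 (O(o) = -3*(-2)**2 = -3*4 = -12)
D(j) = -1/2 + j
D(b(-11)) - O(L(-10)) = (-1/2 + 15) - 1*(-12) = 29/2 + 12 = 53/2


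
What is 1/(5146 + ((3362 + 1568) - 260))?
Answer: 1/9816 ≈ 0.00010187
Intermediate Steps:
1/(5146 + ((3362 + 1568) - 260)) = 1/(5146 + (4930 - 260)) = 1/(5146 + 4670) = 1/9816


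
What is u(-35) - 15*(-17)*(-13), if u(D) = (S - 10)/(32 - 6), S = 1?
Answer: -86199/26 ≈ -3315.3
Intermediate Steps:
u(D) = -9/26 (u(D) = (1 - 10)/(32 - 6) = -9/26)
u(-35) - 15*(-17)*(-13) = -9/26 - 15*(-17)*(-13) = -9/26 - (-255)*(-13) = -9/26 - 1*3315 = -9/26 - 3315 = -86199/26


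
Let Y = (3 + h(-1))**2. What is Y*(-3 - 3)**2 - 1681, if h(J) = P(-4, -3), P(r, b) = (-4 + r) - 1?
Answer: -385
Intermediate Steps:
P(r, b) = -5 + r
h(J) = -9 (h(J) = -5 - 4 = -9)
Y = 36 (Y = (3 - 9)**2 = (-6)**2 = 36)
Y*(-3 - 3)**2 - 1681 = 36*(-3 - 3)**2 - 1681 = 36*(-6)**2 - 1681 = 36*36 - 1681 = 1296 - 1681 = -385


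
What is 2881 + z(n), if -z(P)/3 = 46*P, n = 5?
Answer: 2191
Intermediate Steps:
z(P) = -138*P
2881 + z(n) = 2881 - 138*5 = 2881 - 690 = 2191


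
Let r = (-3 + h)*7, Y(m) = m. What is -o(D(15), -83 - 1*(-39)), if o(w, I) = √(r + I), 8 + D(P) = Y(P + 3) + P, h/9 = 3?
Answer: -2*√31 ≈ -11.136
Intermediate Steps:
h = 27 (h = 9*3 = 27)
r = 168 (r = (-3 + 27)*7 = 24*7 = 168)
D(P) = -5 + 2*P (D(P) = -8 + ((P + 3) + P) = -8 + ((3 + P) + P) = -8 + (3 + 2*P) = -5 + 2*P)
o(w, I) = √(168 + I)
-o(D(15), -83 - 1*(-39)) = -√(168 + (-83 - 1*(-39))) = -√(168 + (-83 + 39)) = -√(168 - 44) = -√124 = -2*√31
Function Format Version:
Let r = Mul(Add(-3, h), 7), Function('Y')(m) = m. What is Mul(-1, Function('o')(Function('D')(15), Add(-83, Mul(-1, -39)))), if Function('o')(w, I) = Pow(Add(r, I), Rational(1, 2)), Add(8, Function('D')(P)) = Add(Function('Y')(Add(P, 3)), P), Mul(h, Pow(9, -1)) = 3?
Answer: Mul(-2, Pow(31, Rational(1, 2))) ≈ -11.136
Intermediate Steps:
h = 27 (h = Mul(9, 3) = 27)
r = 168 (r = Mul(Add(-3, 27), 7) = Mul(24, 7) = 168)
Function('D')(P) = Add(-5, Mul(2, P)) (Function('D')(P) = Add(-8, Add(Add(P, 3), P)) = Add(-8, Add(Add(3, P), P)) = Add(-8, Add(3, Mul(2, P))) = Add(-5, Mul(2, P)))
Function('o')(w, I) = Pow(Add(168, I), Rational(1, 2))
Mul(-1, Function('o')(Function('D')(15), Add(-83, Mul(-1, -39)))) = Mul(-1, Pow(Add(168, Add(-83, Mul(-1, -39))), Rational(1, 2))) = Mul(-1, Pow(Add(168, Add(-83, 39)), Rational(1, 2))) = Mul(-1, Pow(Add(168, -44), Rational(1, 2))) = Mul(-1, Pow(124, Rational(1, 2))) = Mul(-1, Mul(2, Pow(31, Rational(1, 2)))) = Mul(-2, Pow(31, Rational(1, 2)))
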